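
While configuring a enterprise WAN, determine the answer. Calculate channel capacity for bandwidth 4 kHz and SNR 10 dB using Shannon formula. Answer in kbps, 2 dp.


Given: B = 4 kHz, SNR = 10 dB
SNR linear = 10^(10/10) = 10
1 + SNR = 11
log2(11) = 3.4594316186
C = 4 * 1000 * 3.4594316186 = 13837.7265 bps
C = 13.837726 kbps -> 13.84 kbps (2 dp)

13.84


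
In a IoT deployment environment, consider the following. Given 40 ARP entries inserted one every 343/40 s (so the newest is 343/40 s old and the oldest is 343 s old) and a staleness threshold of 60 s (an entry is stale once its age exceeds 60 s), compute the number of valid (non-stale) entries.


Ages are k * 343/40 s for k = 1..40 (spacing = 8.5750 s).
Entry k is valid iff k * 343/40 <= 60 iff k <= 40 * 60 / 343 = 6.9971
n_valid = floor(6.9971) = 6
(n_stale = 40 - 6 = 34)

6


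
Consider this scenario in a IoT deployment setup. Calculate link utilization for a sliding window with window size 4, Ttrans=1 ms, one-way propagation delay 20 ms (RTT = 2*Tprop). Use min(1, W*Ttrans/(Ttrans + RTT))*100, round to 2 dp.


Given: W = 4, Ttrans = 1 ms, RTT = 40 ms (= 2 * Tprop, Tprop = 20 ms)
Cycle time = Ttrans + RTT = 1 + 40 = 41 ms (first packet sent until its ACK returns)
W * Ttrans = 4 * 1 = 4 ms of sending per cycle
W * Ttrans / (Ttrans + RTT) = 4 / 41 = 0.097561
U = min(1, 0.097561) = 0.097561
U% = 9.76%

9.76


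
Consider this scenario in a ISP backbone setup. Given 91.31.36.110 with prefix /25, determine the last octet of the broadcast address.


Given: IP = 91.31.36.110, prefix = /25
Host bits = 32 - 25 = 7
Network last octet = 110 AND mask = 0
Host part size = 2^7 - 1 = 127
Broadcast last octet = 0 OR 127 = 127

127


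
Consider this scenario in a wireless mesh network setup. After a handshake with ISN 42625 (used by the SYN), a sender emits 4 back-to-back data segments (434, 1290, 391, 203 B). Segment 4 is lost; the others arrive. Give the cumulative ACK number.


SYN uses sequence number 42625; first data byte = ISN + 1 = 42626.
Segment 1: SEQ = 42626, len = 434 B, covers [42626, 43059]
Segment 2: SEQ = 43060, len = 1290 B, covers [43060, 44349]
Segment 3: SEQ = 44350, len = 391 B, covers [44350, 44740]
Segment 4: SEQ = 44741, len = 203 B, covers [44741, 44943] [LOST]
In-order data received: bytes [42626, 44740] (segments 1..3).
Segment 4 missing -> gap begins at byte 44741.
Cumulative ACK = next expected in-order byte = 42626 + 434 + 1290 + 391 = 44741

44741


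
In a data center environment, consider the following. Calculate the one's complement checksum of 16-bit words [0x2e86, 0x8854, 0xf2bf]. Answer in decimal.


Given words: [0x2e86, 0x8854, 0xf2bf]
Step 1: Sum all words
Raw sum = 11910 + 34900 + 62143 = 108953
Step 2: Fold carry: (43417 + 1) = 43418
One's complement = ~43418 & 0xFFFF = 22117

22117


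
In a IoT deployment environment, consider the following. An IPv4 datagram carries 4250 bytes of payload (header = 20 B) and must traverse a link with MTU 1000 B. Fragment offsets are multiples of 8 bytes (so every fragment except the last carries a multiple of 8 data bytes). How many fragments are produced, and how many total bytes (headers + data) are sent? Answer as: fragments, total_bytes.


Max data per non-final fragment = floor((MTU - header)/8)*8 = floor((1000 - 20)/8)*8 = floor(980/8)*8 = 976 B
Final fragment needs no 8-byte alignment: it can carry up to MTU - header = 980 B
Non-final fragments needed = ceil((payload - 980) / 976) = ceil(3270/976) = ceil(3.3504) = 4
Number of fragments = 4 + 1 = 5
Fragment sizes (data): 4 * 976 B + 346 B (last, 346 <= 980 OK)
Total bytes sent = payload + n_frags * header = 4250 + 5*20 = 4250 + 100 = 4350 B

5, 4350


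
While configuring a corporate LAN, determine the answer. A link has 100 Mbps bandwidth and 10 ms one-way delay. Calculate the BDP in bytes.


Given: bandwidth = 100 Mbps, delay = 10 ms
BDP in bits = 100 * 10^6 * 10 / 1000
BDP in bits = 1000000
BDP in bytes = 1000000 / 8 = 125000

125000


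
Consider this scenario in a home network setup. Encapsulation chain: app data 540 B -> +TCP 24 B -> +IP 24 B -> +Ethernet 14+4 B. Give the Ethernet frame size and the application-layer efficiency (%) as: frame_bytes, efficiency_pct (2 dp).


TCP segment = 540 + 24 = 564 B
IP packet = 564 + 24 = 588 B
Ethernet frame = 588 + 14 + 4 = 606 B
Efficiency = app / frame = 540 / 606 = 0.891089 = 89.1089% -> 89.11% (2 dp)

606, 89.11


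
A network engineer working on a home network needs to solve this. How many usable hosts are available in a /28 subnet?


Given: subnet mask /28
Host bits = 32 - 28 = 4
Total addresses = 2^4 = 16
Usable hosts = 16 - 2 (network + broadcast) = 14

14


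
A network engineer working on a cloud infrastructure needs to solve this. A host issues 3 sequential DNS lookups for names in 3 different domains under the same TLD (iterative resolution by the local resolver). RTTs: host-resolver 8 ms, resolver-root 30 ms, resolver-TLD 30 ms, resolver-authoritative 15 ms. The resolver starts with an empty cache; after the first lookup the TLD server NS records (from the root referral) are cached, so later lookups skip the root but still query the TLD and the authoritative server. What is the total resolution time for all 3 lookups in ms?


Lookup 1 (cold cache): local + root + TLD + auth = 8 + 30 + 30 + 15 = 83 ms
Lookups 2..3 (TLD NS cached -> skip root; new domain -> still ask TLD and auth): local + TLD + auth = 8 + 30 + 15 = 53 ms each
Remaining 2 lookups: 2 * 53 = 106 ms
Total = 83 + 106 = 189 ms

189


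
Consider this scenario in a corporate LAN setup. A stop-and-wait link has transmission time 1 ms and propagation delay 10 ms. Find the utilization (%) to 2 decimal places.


Given: Ttrans = 1 ms, Tprop = 10 ms
RTT = 2 * Tprop = 2 * 10 = 20 ms
U = Ttrans / (Ttrans + RTT)
U = 1 / (1 + 20)
U = 1 / 21 = 0.047619
U% = 4.76%

4.76


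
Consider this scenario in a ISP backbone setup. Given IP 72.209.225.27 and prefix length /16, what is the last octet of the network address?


Given: IP = 72.209.225.27, prefix = /16
Subnet mask = 255.255.0.0
Last octet of IP: 27
Last octet of mask: 0
Network last octet = 27 AND 0 = 0

0


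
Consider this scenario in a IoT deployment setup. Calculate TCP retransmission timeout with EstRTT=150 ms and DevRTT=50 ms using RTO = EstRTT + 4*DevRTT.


Given: EstRTT = 150 ms, DevRTT = 50 ms
Timeout = EstRTT + 4 * DevRTT
4 * DevRTT = 4 * 50 = 200
Timeout = 150 + 200 = 350 ms

350


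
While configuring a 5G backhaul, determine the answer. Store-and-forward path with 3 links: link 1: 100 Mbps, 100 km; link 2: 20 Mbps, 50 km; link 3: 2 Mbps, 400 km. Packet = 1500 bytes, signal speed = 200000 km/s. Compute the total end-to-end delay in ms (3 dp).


Packet = 1500 bytes = 12000 bits. Store-and-forward: sum (t_trans + t_prop) per link.
Link 1: t_trans = 12000/(100*10^6) s = 0.1200 ms; t_prop = 100/200000 s = 0.5000 ms; subtotal = 0.6200 ms
Link 2: t_trans = 12000/(20*10^6) s = 0.6000 ms; t_prop = 50/200000 s = 0.2500 ms; subtotal = 0.8500 ms
Link 3: t_trans = 12000/(2*10^6) s = 6.0000 ms; t_prop = 400/200000 s = 2.0000 ms; subtotal = 8.0000 ms
End-to-end = 0.6200 + 0.8500 + 8.0000 = 9.4700 ms -> 9.470 ms (3 dp)

9.470


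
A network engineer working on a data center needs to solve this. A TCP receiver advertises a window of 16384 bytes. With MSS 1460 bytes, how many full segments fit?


Given: RWND = 16384 bytes, MSS = 1460 bytes
Full segments = floor(RWND / MSS)
Full segments = floor(16384 / 1460)
Full segments = floor(11.2219) = 11

11


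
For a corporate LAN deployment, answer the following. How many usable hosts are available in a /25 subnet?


Given: subnet mask /25
Host bits = 32 - 25 = 7
Total addresses = 2^7 = 128
Usable hosts = 128 - 2 (network + broadcast) = 126

126


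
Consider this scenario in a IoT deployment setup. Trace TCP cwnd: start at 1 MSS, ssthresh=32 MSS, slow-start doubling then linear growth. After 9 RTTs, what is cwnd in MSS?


RTT 0: cwnd = 1 MSS (initial)
RTT 1: cwnd = 2 MSS (slow start, doubled)
RTT 2: cwnd = 4 MSS (slow start, doubled)
RTT 3: cwnd = 8 MSS (slow start, doubled)
RTT 4: cwnd = 16 MSS (slow start, doubled)
RTT 5: cwnd = 32 MSS (slow start, doubled)
RTT 6: cwnd = 33 MSS (congestion avoidance, +1)
RTT 7: cwnd = 34 MSS (congestion avoidance, +1)
RTT 8: cwnd = 35 MSS (congestion avoidance, +1)
RTT 9: cwnd = 36 MSS (congestion avoidance, +1)

36


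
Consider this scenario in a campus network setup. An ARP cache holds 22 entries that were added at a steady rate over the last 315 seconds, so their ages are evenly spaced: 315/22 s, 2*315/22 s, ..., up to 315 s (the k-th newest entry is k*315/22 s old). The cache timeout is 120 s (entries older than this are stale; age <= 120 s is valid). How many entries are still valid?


Ages are k * 315/22 s for k = 1..22 (spacing = 14.3182 s).
Entry k is valid iff k * 315/22 <= 120 iff k <= 22 * 120 / 315 = 8.3810
n_valid = floor(8.3810) = 8
(n_stale = 22 - 8 = 14)

8


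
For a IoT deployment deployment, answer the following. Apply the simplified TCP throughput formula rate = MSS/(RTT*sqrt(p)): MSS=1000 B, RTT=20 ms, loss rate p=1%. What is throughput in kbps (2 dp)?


Given: MSS = 1000 bytes, RTT = 20 ms, loss = 1%
RTT in seconds = 20 / 1000 = 0.02
Loss rate = 1% = 0.01
sqrt(loss) = sqrt(0.01) = 0.1
Throughput (bytes/s) = 1000 / (0.02 * 0.1) = 500000.0000
Throughput (kbps) = 500000.0000 * 8 / 1000 = 4000.000000 -> 4000.00 kbps (2 dp)

4000.00


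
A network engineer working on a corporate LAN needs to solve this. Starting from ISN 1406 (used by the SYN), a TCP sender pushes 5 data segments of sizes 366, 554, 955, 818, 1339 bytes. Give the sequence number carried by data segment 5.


The SYN occupies sequence number ISN = 1406, so the first data byte is ISN + 1 = 1407.
SEQ of data segment i = (ISN + 1) + sum of payload sizes of segments 1..i-1.
Segment 1: SEQ = 1407, payload = 366 bytes
Segment 2: SEQ = 1773, payload = 554 bytes
Segment 3: SEQ = 2327, payload = 955 bytes
Segment 4: SEQ = 3282, payload = 818 bytes
Segment 5: SEQ = 4100, payload = 1339 bytes
SEQ of segment 5 = 1407 + 366 + 554 + 955 + 818 = 4100

4100


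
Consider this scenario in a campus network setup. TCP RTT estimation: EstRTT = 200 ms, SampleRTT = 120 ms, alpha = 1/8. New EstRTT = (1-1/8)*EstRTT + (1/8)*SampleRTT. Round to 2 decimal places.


Given: EstRTT = 200 ms, SampleRTT = 120 ms, alpha = 1/8
New EstRTT = (1 - alpha) * EstRTT + alpha * SampleRTT
(7/8) * 200 = 175
(1/8) * 120 = 15
New EstRTT = 175 + 15 = 190 ms -> 190.00 ms (2 dp)

190.00


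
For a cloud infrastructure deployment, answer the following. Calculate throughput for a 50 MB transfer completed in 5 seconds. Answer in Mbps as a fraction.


Given: file = 50 MB, time = 5 s
File in Mb = 50 * 8 = 400 Mb
Throughput = 400 / 5 Mbps
Throughput = 80 Mbps

80


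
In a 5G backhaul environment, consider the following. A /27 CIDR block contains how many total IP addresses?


Given: CIDR prefix /27
Host bits = 32 - 27 = 5
Total addresses = 2^5 = 32

32


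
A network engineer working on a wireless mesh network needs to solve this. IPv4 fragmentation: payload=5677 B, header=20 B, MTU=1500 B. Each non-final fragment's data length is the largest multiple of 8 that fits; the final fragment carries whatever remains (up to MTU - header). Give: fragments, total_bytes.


Max data per non-final fragment = floor((MTU - header)/8)*8 = floor((1500 - 20)/8)*8 = floor(1480/8)*8 = 1480 B
Final fragment needs no 8-byte alignment: it can carry up to MTU - header = 1480 B
Non-final fragments needed = ceil((payload - 1480) / 1480) = ceil(4197/1480) = ceil(2.8358) = 3
Number of fragments = 3 + 1 = 4
Fragment sizes (data): 3 * 1480 B + 1237 B (last, 1237 <= 1480 OK)
Total bytes sent = payload + n_frags * header = 5677 + 4*20 = 5677 + 80 = 5757 B

4, 5757


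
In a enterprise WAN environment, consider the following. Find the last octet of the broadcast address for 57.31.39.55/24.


Given: IP = 57.31.39.55, prefix = /24
Host bits = 32 - 24 = 8
Network last octet = 55 AND mask = 0
Host part size = 2^8 - 1 = 255
Broadcast last octet = 0 OR 255 = 255

255


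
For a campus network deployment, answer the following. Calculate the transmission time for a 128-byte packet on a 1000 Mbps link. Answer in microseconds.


Given: packet = 128 bytes, bandwidth = 1000 Mbps
Packet in bits = 128 * 8 = 1024 bits
Bandwidth = 1000 * 10^6 = 1000000000 bps
Time = 1024 / 1000000000 seconds
Time in us = 1024 * 10^6 / 1000000000 = 1.024

1.024


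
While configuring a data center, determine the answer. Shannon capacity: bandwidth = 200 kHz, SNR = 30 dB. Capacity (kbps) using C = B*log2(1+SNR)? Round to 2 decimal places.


Given: B = 200 kHz, SNR = 30 dB
SNR linear = 10^(30/10) = 1000
1 + SNR = 1001
log2(1001) = 9.9672262588
C = 200 * 1000 * 9.9672262588 = 1993445.2518 bps
C = 1993.445252 kbps -> 1993.45 kbps (2 dp)

1993.45


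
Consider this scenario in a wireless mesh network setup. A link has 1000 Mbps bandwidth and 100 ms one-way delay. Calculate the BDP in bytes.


Given: bandwidth = 1000 Mbps, delay = 100 ms
BDP in bits = 1000 * 10^6 * 100 / 1000
BDP in bits = 100000000
BDP in bytes = 100000000 / 8 = 12500000

12500000


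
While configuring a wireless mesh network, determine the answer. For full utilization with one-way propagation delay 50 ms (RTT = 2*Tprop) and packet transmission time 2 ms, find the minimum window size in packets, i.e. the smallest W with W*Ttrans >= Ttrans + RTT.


Given: Ttrans = 2 ms, RTT = 100 ms (= 2 * Tprop, Tprop = 50 ms)
Time until first ACK returns = Ttrans + RTT = 2 + 100 = 102 ms
Need W * Ttrans >= Ttrans + RTT  ->  W >= (Ttrans + RTT) / Ttrans
(Ttrans + RTT) / Ttrans = 102 / 2 = 51
W_min = ceil(51) = 51

51


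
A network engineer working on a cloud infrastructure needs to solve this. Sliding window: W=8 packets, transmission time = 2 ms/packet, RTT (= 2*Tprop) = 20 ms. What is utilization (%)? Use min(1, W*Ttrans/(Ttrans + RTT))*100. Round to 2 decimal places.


Given: W = 8, Ttrans = 2 ms, RTT = 20 ms (= 2 * Tprop, Tprop = 10 ms)
Cycle time = Ttrans + RTT = 2 + 20 = 22 ms (first packet sent until its ACK returns)
W * Ttrans = 8 * 2 = 16 ms of sending per cycle
W * Ttrans / (Ttrans + RTT) = 16 / 22 = 0.727273
U = min(1, 0.727273) = 0.727273
U% = 72.73%

72.73


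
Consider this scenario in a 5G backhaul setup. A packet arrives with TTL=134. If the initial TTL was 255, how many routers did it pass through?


Given: initial TTL = 255, received TTL = 134
Hops = initial TTL - received TTL
Hops = 255 - 134 = 121

121


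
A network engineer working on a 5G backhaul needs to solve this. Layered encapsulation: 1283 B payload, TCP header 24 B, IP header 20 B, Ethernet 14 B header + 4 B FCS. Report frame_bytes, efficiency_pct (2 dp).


TCP segment = 1283 + 24 = 1307 B
IP packet = 1307 + 20 = 1327 B
Ethernet frame = 1327 + 14 + 4 = 1345 B
Efficiency = app / frame = 1283 / 1345 = 0.953903 = 95.3903% -> 95.39% (2 dp)

1345, 95.39


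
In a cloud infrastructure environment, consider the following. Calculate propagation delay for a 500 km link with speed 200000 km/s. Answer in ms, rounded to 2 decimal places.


Given: distance = 500 km, speed = 200000 km/s
Delay = distance / speed = 500 / 200000 seconds
Delay in ms = 500 * 1000 / 200000
Delay = 2.5000 ms
Rounded to 2 dp = 2.50 ms

2.50


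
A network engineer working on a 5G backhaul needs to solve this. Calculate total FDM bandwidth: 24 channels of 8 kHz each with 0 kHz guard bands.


Given: 24 channels, 8 kHz each, guard = 0 kHz
Channel bandwidth = 24 * 8 = 192 kHz
Guard bands = 23 gaps * 0 kHz = 0 kHz
Total = 192 + 0 = 192 kHz

192


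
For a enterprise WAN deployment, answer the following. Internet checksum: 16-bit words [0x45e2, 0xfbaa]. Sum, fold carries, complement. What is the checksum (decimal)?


Given words: [0x45e2, 0xfbaa]
Step 1: Sum all words
Raw sum = 17890 + 64426 = 82316
Step 2: Fold carry: (16780 + 1) = 16781
One's complement = ~16781 & 0xFFFF = 48754

48754


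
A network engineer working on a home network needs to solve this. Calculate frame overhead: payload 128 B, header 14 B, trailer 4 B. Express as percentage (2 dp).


Given: payload = 128 B, header = 14 B, trailer = 4 B
Overhead bytes = header + trailer = 14 + 4 = 18
Total frame = payload + overhead = 128 + 18 = 146
Overhead % = 18 / 146 * 100 = 12.3288% -> 12.33% (2 dp)

12.33


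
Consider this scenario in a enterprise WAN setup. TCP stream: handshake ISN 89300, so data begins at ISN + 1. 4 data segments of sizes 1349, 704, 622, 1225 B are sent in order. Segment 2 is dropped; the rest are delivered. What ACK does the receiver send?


SYN uses sequence number 89300; first data byte = ISN + 1 = 89301.
Segment 1: SEQ = 89301, len = 1349 B, covers [89301, 90649]
Segment 2: SEQ = 90650, len = 704 B, covers [90650, 91353] [LOST]
Segment 3: SEQ = 91354, len = 622 B, covers [91354, 91975]
Segment 4: SEQ = 91976, len = 1225 B, covers [91976, 93200]
In-order data received: bytes [89301, 90649] (segments 1..1).
Segment 2 missing -> gap begins at byte 90650; later segments buffered out of order.
Cumulative ACK = next expected in-order byte = 89301 + 1349 = 90650

90650


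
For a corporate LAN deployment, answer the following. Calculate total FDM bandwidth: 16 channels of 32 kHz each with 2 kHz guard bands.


Given: 16 channels, 32 kHz each, guard = 2 kHz
Channel bandwidth = 16 * 32 = 512 kHz
Guard bands = 15 gaps * 2 kHz = 30 kHz
Total = 512 + 30 = 542 kHz

542


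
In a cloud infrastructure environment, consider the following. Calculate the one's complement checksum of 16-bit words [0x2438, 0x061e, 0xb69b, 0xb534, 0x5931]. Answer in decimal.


Given words: [0x2438, 0x061e, 0xb69b, 0xb534, 0x5931]
Step 1: Sum all words
Raw sum = 9272 + 1566 + 46747 + 46388 + 22833 = 126806
Step 2: Fold carry: (61270 + 1) = 61271
One's complement = ~61271 & 0xFFFF = 4264

4264


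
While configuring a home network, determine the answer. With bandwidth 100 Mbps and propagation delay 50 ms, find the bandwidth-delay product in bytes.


Given: bandwidth = 100 Mbps, delay = 50 ms
BDP in bits = 100 * 10^6 * 50 / 1000
BDP in bits = 5000000
BDP in bytes = 5000000 / 8 = 625000

625000


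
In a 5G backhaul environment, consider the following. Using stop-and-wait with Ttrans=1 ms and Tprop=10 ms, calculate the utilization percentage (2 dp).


Given: Ttrans = 1 ms, Tprop = 10 ms
RTT = 2 * Tprop = 2 * 10 = 20 ms
U = Ttrans / (Ttrans + RTT)
U = 1 / (1 + 20)
U = 1 / 21 = 0.047619
U% = 4.76%

4.76


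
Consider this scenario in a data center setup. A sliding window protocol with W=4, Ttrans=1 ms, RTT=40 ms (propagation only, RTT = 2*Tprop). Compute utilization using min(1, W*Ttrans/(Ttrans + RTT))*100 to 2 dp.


Given: W = 4, Ttrans = 1 ms, RTT = 40 ms (= 2 * Tprop, Tprop = 20 ms)
Cycle time = Ttrans + RTT = 1 + 40 = 41 ms (first packet sent until its ACK returns)
W * Ttrans = 4 * 1 = 4 ms of sending per cycle
W * Ttrans / (Ttrans + RTT) = 4 / 41 = 0.097561
U = min(1, 0.097561) = 0.097561
U% = 9.76%

9.76


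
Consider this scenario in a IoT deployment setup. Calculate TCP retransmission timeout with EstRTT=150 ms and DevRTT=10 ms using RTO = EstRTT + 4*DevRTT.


Given: EstRTT = 150 ms, DevRTT = 10 ms
Timeout = EstRTT + 4 * DevRTT
4 * DevRTT = 4 * 10 = 40
Timeout = 150 + 40 = 190 ms

190


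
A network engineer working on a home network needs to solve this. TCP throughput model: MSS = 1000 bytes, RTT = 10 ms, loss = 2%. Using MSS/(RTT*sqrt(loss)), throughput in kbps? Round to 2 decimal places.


Given: MSS = 1000 bytes, RTT = 10 ms, loss = 2%
RTT in seconds = 10 / 1000 = 0.01
Loss rate = 2% = 0.02
sqrt(loss) = sqrt(0.02) = 0.141421356237
Throughput (bytes/s) = 1000 / (0.01 * 0.141421356237) = 707106.7812
Throughput (kbps) = 707106.7812 * 8 / 1000 = 5656.854249 -> 5656.85 kbps (2 dp)

5656.85


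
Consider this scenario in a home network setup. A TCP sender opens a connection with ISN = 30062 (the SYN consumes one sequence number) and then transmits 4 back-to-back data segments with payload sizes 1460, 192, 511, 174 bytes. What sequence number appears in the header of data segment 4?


The SYN occupies sequence number ISN = 30062, so the first data byte is ISN + 1 = 30063.
SEQ of data segment i = (ISN + 1) + sum of payload sizes of segments 1..i-1.
Segment 1: SEQ = 30063, payload = 1460 bytes
Segment 2: SEQ = 31523, payload = 192 bytes
Segment 3: SEQ = 31715, payload = 511 bytes
Segment 4: SEQ = 32226, payload = 174 bytes
SEQ of segment 4 = 30063 + 1460 + 192 + 511 = 32226

32226


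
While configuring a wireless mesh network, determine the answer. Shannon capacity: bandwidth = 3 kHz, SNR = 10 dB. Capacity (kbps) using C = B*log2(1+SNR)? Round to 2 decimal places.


Given: B = 3 kHz, SNR = 10 dB
SNR linear = 10^(10/10) = 10
1 + SNR = 11
log2(11) = 3.4594316186
C = 3 * 1000 * 3.4594316186 = 10378.2949 bps
C = 10.378295 kbps -> 10.38 kbps (2 dp)

10.38


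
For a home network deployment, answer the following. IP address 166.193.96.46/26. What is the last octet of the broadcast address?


Given: IP = 166.193.96.46, prefix = /26
Host bits = 32 - 26 = 6
Network last octet = 46 AND mask = 0
Host part size = 2^6 - 1 = 63
Broadcast last octet = 0 OR 63 = 63

63


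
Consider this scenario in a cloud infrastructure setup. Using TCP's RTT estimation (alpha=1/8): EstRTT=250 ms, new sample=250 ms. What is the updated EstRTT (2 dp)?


Given: EstRTT = 250 ms, SampleRTT = 250 ms, alpha = 1/8
New EstRTT = (1 - alpha) * EstRTT + alpha * SampleRTT
(7/8) * 250 = 218.75
(1/8) * 250 = 31.25
New EstRTT = 218.75 + 31.25 = 250 ms -> 250.00 ms (2 dp)

250.00


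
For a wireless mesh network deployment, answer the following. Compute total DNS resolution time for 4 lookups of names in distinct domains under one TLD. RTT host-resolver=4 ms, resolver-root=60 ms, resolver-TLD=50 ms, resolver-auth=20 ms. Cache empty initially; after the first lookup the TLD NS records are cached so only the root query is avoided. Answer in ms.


Lookup 1 (cold cache): local + root + TLD + auth = 4 + 60 + 50 + 20 = 134 ms
Lookups 2..4 (TLD NS cached -> skip root; new domain -> still ask TLD and auth): local + TLD + auth = 4 + 50 + 20 = 74 ms each
Remaining 3 lookups: 3 * 74 = 222 ms
Total = 134 + 222 = 356 ms

356


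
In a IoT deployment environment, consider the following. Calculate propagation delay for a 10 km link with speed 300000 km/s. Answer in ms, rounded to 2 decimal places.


Given: distance = 10 km, speed = 300000 km/s
Delay = distance / speed = 10 / 300000 seconds
Delay in ms = 10 * 1000 / 300000
Delay = 0.0333 ms
Rounded to 2 dp = 0.03 ms

0.03


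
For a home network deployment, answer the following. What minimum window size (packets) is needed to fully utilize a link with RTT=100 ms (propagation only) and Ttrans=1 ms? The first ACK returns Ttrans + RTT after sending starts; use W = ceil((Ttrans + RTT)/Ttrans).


Given: Ttrans = 1 ms, RTT = 100 ms (= 2 * Tprop, Tprop = 50 ms)
Time until first ACK returns = Ttrans + RTT = 1 + 100 = 101 ms
Need W * Ttrans >= Ttrans + RTT  ->  W >= (Ttrans + RTT) / Ttrans
(Ttrans + RTT) / Ttrans = 101 / 1 = 101
W_min = ceil(101) = 101

101


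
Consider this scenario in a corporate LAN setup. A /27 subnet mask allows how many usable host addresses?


Given: subnet mask /27
Host bits = 32 - 27 = 5
Total addresses = 2^5 = 32
Usable hosts = 32 - 2 (network + broadcast) = 30

30


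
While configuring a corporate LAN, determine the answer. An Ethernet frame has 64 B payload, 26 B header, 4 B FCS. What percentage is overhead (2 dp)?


Given: payload = 64 B, header = 26 B, trailer = 4 B
Overhead bytes = header + trailer = 26 + 4 = 30
Total frame = payload + overhead = 64 + 30 = 94
Overhead % = 30 / 94 * 100 = 31.9149% -> 31.91% (2 dp)

31.91


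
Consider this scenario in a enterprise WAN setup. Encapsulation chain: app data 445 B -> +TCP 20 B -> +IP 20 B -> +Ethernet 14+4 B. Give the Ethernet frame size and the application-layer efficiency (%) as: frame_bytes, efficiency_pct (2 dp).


TCP segment = 445 + 20 = 465 B
IP packet = 465 + 20 = 485 B
Ethernet frame = 485 + 14 + 4 = 503 B
Efficiency = app / frame = 445 / 503 = 0.884692 = 88.4692% -> 88.47% (2 dp)

503, 88.47


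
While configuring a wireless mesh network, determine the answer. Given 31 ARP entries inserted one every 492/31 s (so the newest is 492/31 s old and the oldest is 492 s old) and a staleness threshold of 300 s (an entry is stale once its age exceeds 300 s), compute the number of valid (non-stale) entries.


Ages are k * 492/31 s for k = 1..31 (spacing = 15.8710 s).
Entry k is valid iff k * 492/31 <= 300 iff k <= 31 * 300 / 492 = 18.9024
n_valid = floor(18.9024) = 18
(n_stale = 31 - 18 = 13)

18


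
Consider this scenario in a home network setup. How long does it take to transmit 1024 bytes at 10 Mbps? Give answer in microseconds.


Given: packet = 1024 bytes, bandwidth = 10 Mbps
Packet in bits = 1024 * 8 = 8192 bits
Bandwidth = 10 * 10^6 = 10000000 bps
Time = 8192 / 10000000 seconds
Time in us = 8192 * 10^6 / 10000000 = 819.2

819.2


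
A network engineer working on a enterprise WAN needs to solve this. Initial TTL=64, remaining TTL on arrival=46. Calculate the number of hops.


Given: initial TTL = 64, received TTL = 46
Hops = initial TTL - received TTL
Hops = 64 - 46 = 18

18


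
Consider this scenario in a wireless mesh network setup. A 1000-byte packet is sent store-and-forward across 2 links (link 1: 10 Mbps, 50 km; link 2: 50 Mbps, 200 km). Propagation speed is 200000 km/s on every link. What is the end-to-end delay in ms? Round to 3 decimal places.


Packet = 1000 bytes = 8000 bits. Store-and-forward: sum (t_trans + t_prop) per link.
Link 1: t_trans = 8000/(10*10^6) s = 0.8000 ms; t_prop = 50/200000 s = 0.2500 ms; subtotal = 1.0500 ms
Link 2: t_trans = 8000/(50*10^6) s = 0.1600 ms; t_prop = 200/200000 s = 1.0000 ms; subtotal = 1.1600 ms
End-to-end = 1.0500 + 1.1600 = 2.2100 ms -> 2.210 ms (3 dp)

2.210


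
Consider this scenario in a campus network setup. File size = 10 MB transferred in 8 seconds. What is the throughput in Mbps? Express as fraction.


Given: file = 10 MB, time = 8 s
File in Mb = 10 * 8 = 80 Mb
Throughput = 80 / 8 Mbps
Throughput = 10 Mbps

10


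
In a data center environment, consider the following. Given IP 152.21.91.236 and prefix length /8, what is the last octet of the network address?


Given: IP = 152.21.91.236, prefix = /8
Subnet mask = 255.0.0.0
Last octet of IP: 236
Last octet of mask: 0
Network last octet = 236 AND 0 = 0

0


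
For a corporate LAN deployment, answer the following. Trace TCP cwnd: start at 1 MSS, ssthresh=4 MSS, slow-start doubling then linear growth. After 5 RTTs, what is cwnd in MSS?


RTT 0: cwnd = 1 MSS (initial)
RTT 1: cwnd = 2 MSS (slow start, doubled)
RTT 2: cwnd = 4 MSS (slow start, doubled)
RTT 3: cwnd = 5 MSS (congestion avoidance, +1)
RTT 4: cwnd = 6 MSS (congestion avoidance, +1)
RTT 5: cwnd = 7 MSS (congestion avoidance, +1)

7


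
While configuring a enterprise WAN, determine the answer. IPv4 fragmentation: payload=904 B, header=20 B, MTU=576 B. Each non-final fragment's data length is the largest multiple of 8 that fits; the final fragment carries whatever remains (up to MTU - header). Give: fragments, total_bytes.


Max data per non-final fragment = floor((MTU - header)/8)*8 = floor((576 - 20)/8)*8 = floor(556/8)*8 = 552 B
Final fragment needs no 8-byte alignment: it can carry up to MTU - header = 556 B
Non-final fragments needed = ceil((payload - 556) / 552) = ceil(348/552) = ceil(0.6304) = 1
Number of fragments = 1 + 1 = 2
Fragment sizes (data): 1 * 552 B + 352 B (last, 352 <= 556 OK)
Total bytes sent = payload + n_frags * header = 904 + 2*20 = 904 + 40 = 944 B

2, 944


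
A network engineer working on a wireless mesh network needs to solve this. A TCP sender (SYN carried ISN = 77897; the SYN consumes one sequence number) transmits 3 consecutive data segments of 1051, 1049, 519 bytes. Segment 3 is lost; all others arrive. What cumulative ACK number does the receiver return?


SYN uses sequence number 77897; first data byte = ISN + 1 = 77898.
Segment 1: SEQ = 77898, len = 1051 B, covers [77898, 78948]
Segment 2: SEQ = 78949, len = 1049 B, covers [78949, 79997]
Segment 3: SEQ = 79998, len = 519 B, covers [79998, 80516] [LOST]
In-order data received: bytes [77898, 79997] (segments 1..2).
Segment 3 missing -> gap begins at byte 79998.
Cumulative ACK = next expected in-order byte = 77898 + 1051 + 1049 = 79998

79998


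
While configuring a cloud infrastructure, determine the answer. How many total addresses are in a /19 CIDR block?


Given: CIDR prefix /19
Host bits = 32 - 19 = 13
Total addresses = 2^13 = 8192

8192


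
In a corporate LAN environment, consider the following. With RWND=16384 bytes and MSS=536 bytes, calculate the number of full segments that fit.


Given: RWND = 16384 bytes, MSS = 536 bytes
Full segments = floor(RWND / MSS)
Full segments = floor(16384 / 536)
Full segments = floor(30.5672) = 30

30


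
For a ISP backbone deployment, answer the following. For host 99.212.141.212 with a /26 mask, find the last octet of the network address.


Given: IP = 99.212.141.212, prefix = /26
Subnet mask = 255.255.255.192
Last octet of IP: 212
Last octet of mask: 192
Network last octet = 212 AND 192 = 192

192


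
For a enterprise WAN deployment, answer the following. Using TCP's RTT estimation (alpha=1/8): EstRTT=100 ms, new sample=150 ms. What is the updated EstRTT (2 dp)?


Given: EstRTT = 100 ms, SampleRTT = 150 ms, alpha = 1/8
New EstRTT = (1 - alpha) * EstRTT + alpha * SampleRTT
(7/8) * 100 = 87.5
(1/8) * 150 = 18.75
New EstRTT = 87.5 + 18.75 = 106.25 ms -> 106.25 ms (2 dp)

106.25


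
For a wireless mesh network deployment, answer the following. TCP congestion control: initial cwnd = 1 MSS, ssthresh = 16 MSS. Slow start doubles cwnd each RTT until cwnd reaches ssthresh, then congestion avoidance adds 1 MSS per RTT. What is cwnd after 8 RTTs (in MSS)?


RTT 0: cwnd = 1 MSS (initial)
RTT 1: cwnd = 2 MSS (slow start, doubled)
RTT 2: cwnd = 4 MSS (slow start, doubled)
RTT 3: cwnd = 8 MSS (slow start, doubled)
RTT 4: cwnd = 16 MSS (slow start, doubled)
RTT 5: cwnd = 17 MSS (congestion avoidance, +1)
RTT 6: cwnd = 18 MSS (congestion avoidance, +1)
RTT 7: cwnd = 19 MSS (congestion avoidance, +1)
RTT 8: cwnd = 20 MSS (congestion avoidance, +1)

20


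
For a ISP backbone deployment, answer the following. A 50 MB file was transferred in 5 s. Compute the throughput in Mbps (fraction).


Given: file = 50 MB, time = 5 s
File in Mb = 50 * 8 = 400 Mb
Throughput = 400 / 5 Mbps
Throughput = 80 Mbps

80


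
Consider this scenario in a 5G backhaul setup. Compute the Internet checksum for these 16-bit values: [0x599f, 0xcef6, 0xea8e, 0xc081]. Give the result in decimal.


Given words: [0x599f, 0xcef6, 0xea8e, 0xc081]
Step 1: Sum all words
Raw sum = 22943 + 52982 + 60046 + 49281 = 185252
Step 2: Fold carry: (54180 + 2) = 54182
One's complement = ~54182 & 0xFFFF = 11353

11353


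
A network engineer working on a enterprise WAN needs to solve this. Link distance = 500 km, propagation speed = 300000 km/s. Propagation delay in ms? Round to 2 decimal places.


Given: distance = 500 km, speed = 300000 km/s
Delay = distance / speed = 500 / 300000 seconds
Delay in ms = 500 * 1000 / 300000
Delay = 1.6667 ms
Rounded to 2 dp = 1.67 ms

1.67


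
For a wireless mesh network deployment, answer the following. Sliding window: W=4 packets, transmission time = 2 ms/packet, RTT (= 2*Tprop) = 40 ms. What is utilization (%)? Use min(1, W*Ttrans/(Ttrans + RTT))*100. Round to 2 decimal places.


Given: W = 4, Ttrans = 2 ms, RTT = 40 ms (= 2 * Tprop, Tprop = 20 ms)
Cycle time = Ttrans + RTT = 2 + 40 = 42 ms (first packet sent until its ACK returns)
W * Ttrans = 4 * 2 = 8 ms of sending per cycle
W * Ttrans / (Ttrans + RTT) = 8 / 42 = 0.190476
U = min(1, 0.190476) = 0.190476
U% = 19.05%

19.05


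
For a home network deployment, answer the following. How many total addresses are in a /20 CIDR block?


Given: CIDR prefix /20
Host bits = 32 - 20 = 12
Total addresses = 2^12 = 4096

4096


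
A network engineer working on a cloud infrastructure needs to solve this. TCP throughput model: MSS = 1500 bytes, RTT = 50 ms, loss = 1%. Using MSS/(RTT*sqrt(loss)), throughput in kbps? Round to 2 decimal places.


Given: MSS = 1500 bytes, RTT = 50 ms, loss = 1%
RTT in seconds = 50 / 1000 = 0.05
Loss rate = 1% = 0.01
sqrt(loss) = sqrt(0.01) = 0.1
Throughput (bytes/s) = 1500 / (0.05 * 0.1) = 300000.0000
Throughput (kbps) = 300000.0000 * 8 / 1000 = 2400.000000 -> 2400.00 kbps (2 dp)

2400.00


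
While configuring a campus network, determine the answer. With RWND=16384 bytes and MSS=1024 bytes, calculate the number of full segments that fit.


Given: RWND = 16384 bytes, MSS = 1024 bytes
Full segments = floor(RWND / MSS)
Full segments = floor(16384 / 1024)
Full segments = floor(16.0) = 16

16


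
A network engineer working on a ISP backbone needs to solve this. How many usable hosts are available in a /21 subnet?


Given: subnet mask /21
Host bits = 32 - 21 = 11
Total addresses = 2^11 = 2048
Usable hosts = 2048 - 2 (network + broadcast) = 2046

2046


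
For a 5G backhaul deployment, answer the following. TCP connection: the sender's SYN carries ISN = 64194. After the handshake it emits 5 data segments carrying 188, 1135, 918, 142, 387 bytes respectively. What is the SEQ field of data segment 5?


The SYN occupies sequence number ISN = 64194, so the first data byte is ISN + 1 = 64195.
SEQ of data segment i = (ISN + 1) + sum of payload sizes of segments 1..i-1.
Segment 1: SEQ = 64195, payload = 188 bytes
Segment 2: SEQ = 64383, payload = 1135 bytes
Segment 3: SEQ = 65518, payload = 918 bytes
Segment 4: SEQ = 66436, payload = 142 bytes
Segment 5: SEQ = 66578, payload = 387 bytes
SEQ of segment 5 = 64195 + 188 + 1135 + 918 + 142 = 66578

66578


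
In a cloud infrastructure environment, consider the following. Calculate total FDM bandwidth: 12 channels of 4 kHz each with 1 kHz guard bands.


Given: 12 channels, 4 kHz each, guard = 1 kHz
Channel bandwidth = 12 * 4 = 48 kHz
Guard bands = 11 gaps * 1 kHz = 11 kHz
Total = 48 + 11 = 59 kHz

59


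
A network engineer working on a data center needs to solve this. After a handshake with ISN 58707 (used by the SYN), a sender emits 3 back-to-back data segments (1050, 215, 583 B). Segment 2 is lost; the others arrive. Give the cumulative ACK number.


SYN uses sequence number 58707; first data byte = ISN + 1 = 58708.
Segment 1: SEQ = 58708, len = 1050 B, covers [58708, 59757]
Segment 2: SEQ = 59758, len = 215 B, covers [59758, 59972] [LOST]
Segment 3: SEQ = 59973, len = 583 B, covers [59973, 60555]
In-order data received: bytes [58708, 59757] (segments 1..1).
Segment 2 missing -> gap begins at byte 59758; later segments buffered out of order.
Cumulative ACK = next expected in-order byte = 58708 + 1050 = 59758

59758


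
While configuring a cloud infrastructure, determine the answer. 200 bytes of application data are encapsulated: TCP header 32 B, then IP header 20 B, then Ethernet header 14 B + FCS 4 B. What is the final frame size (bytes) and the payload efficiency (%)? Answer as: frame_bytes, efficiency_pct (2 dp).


TCP segment = 200 + 32 = 232 B
IP packet = 232 + 20 = 252 B
Ethernet frame = 252 + 14 + 4 = 270 B
Efficiency = app / frame = 200 / 270 = 0.740741 = 74.0741% -> 74.07% (2 dp)

270, 74.07


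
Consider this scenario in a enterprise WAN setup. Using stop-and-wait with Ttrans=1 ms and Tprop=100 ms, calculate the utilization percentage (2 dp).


Given: Ttrans = 1 ms, Tprop = 100 ms
RTT = 2 * Tprop = 2 * 100 = 200 ms
U = Ttrans / (Ttrans + RTT)
U = 1 / (1 + 200)
U = 1 / 201 = 0.004975
U% = 0.50%

0.50


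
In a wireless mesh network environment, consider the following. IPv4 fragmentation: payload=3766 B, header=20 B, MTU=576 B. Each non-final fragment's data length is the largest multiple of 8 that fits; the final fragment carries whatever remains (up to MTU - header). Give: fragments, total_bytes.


Max data per non-final fragment = floor((MTU - header)/8)*8 = floor((576 - 20)/8)*8 = floor(556/8)*8 = 552 B
Final fragment needs no 8-byte alignment: it can carry up to MTU - header = 556 B
Non-final fragments needed = ceil((payload - 556) / 552) = ceil(3210/552) = ceil(5.8152) = 6
Number of fragments = 6 + 1 = 7
Fragment sizes (data): 6 * 552 B + 454 B (last, 454 <= 556 OK)
Total bytes sent = payload + n_frags * header = 3766 + 7*20 = 3766 + 140 = 3906 B

7, 3906


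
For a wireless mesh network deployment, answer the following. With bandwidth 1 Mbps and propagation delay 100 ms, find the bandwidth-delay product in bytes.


Given: bandwidth = 1 Mbps, delay = 100 ms
BDP in bits = 1 * 10^6 * 100 / 1000
BDP in bits = 100000
BDP in bytes = 100000 / 8 = 12500

12500


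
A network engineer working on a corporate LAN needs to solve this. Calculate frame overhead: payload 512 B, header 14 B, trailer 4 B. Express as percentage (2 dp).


Given: payload = 512 B, header = 14 B, trailer = 4 B
Overhead bytes = header + trailer = 14 + 4 = 18
Total frame = payload + overhead = 512 + 18 = 530
Overhead % = 18 / 530 * 100 = 3.3962% -> 3.40% (2 dp)

3.40


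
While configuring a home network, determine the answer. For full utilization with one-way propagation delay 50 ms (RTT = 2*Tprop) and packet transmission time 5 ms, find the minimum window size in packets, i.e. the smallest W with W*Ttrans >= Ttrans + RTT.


Given: Ttrans = 5 ms, RTT = 100 ms (= 2 * Tprop, Tprop = 50 ms)
Time until first ACK returns = Ttrans + RTT = 5 + 100 = 105 ms
Need W * Ttrans >= Ttrans + RTT  ->  W >= (Ttrans + RTT) / Ttrans
(Ttrans + RTT) / Ttrans = 105 / 5 = 21
W_min = ceil(21) = 21

21


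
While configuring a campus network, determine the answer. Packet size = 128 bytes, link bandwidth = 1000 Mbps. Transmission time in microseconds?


Given: packet = 128 bytes, bandwidth = 1000 Mbps
Packet in bits = 128 * 8 = 1024 bits
Bandwidth = 1000 * 10^6 = 1000000000 bps
Time = 1024 / 1000000000 seconds
Time in us = 1024 * 10^6 / 1000000000 = 1.024

1.024


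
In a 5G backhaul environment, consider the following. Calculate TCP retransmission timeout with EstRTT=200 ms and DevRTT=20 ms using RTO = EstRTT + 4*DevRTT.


Given: EstRTT = 200 ms, DevRTT = 20 ms
Timeout = EstRTT + 4 * DevRTT
4 * DevRTT = 4 * 20 = 80
Timeout = 200 + 80 = 280 ms

280


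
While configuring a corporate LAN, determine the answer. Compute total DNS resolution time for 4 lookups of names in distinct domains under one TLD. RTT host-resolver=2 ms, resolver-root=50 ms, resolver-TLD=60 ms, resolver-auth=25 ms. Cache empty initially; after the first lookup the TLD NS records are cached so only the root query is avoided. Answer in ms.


Lookup 1 (cold cache): local + root + TLD + auth = 2 + 50 + 60 + 25 = 137 ms
Lookups 2..4 (TLD NS cached -> skip root; new domain -> still ask TLD and auth): local + TLD + auth = 2 + 60 + 25 = 87 ms each
Remaining 3 lookups: 3 * 87 = 261 ms
Total = 137 + 261 = 398 ms

398


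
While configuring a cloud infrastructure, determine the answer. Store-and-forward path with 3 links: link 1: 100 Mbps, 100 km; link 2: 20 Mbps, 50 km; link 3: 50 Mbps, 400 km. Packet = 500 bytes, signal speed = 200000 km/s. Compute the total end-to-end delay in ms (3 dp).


Packet = 500 bytes = 4000 bits. Store-and-forward: sum (t_trans + t_prop) per link.
Link 1: t_trans = 4000/(100*10^6) s = 0.0400 ms; t_prop = 100/200000 s = 0.5000 ms; subtotal = 0.5400 ms
Link 2: t_trans = 4000/(20*10^6) s = 0.2000 ms; t_prop = 50/200000 s = 0.2500 ms; subtotal = 0.4500 ms
Link 3: t_trans = 4000/(50*10^6) s = 0.0800 ms; t_prop = 400/200000 s = 2.0000 ms; subtotal = 2.0800 ms
End-to-end = 0.5400 + 0.4500 + 2.0800 = 3.0700 ms -> 3.070 ms (3 dp)

3.070


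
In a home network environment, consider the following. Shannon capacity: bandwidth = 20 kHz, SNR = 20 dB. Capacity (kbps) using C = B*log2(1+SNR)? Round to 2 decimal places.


Given: B = 20 kHz, SNR = 20 dB
SNR linear = 10^(20/10) = 100
1 + SNR = 101
log2(101) = 6.6582114828
C = 20 * 1000 * 6.6582114828 = 133164.2297 bps
C = 133.164230 kbps -> 133.16 kbps (2 dp)

133.16
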